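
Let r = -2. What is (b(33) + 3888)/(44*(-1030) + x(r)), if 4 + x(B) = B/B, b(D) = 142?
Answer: -4030/45323 ≈ -0.088917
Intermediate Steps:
x(B) = -3 (x(B) = -4 + B/B = -4 + 1 = -3)
(b(33) + 3888)/(44*(-1030) + x(r)) = (142 + 3888)/(44*(-1030) - 3) = 4030/(-45320 - 3) = 4030/(-45323) = 4030*(-1/45323) = -4030/45323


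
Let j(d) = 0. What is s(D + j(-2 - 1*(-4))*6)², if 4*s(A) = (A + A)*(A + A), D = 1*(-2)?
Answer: 16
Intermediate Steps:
D = -2
s(A) = A² (s(A) = ((A + A)*(A + A))/4 = ((2*A)*(2*A))/4 = (4*A²)/4 = A²)
s(D + j(-2 - 1*(-4))*6)² = ((-2 + 0*6)²)² = ((-2 + 0)²)² = ((-2)²)² = 4² = 16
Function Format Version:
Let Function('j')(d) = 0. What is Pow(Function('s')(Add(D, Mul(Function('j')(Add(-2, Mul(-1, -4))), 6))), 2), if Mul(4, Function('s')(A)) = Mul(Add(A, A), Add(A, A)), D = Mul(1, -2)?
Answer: 16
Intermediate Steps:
D = -2
Function('s')(A) = Pow(A, 2) (Function('s')(A) = Mul(Rational(1, 4), Mul(Add(A, A), Add(A, A))) = Mul(Rational(1, 4), Mul(Mul(2, A), Mul(2, A))) = Mul(Rational(1, 4), Mul(4, Pow(A, 2))) = Pow(A, 2))
Pow(Function('s')(Add(D, Mul(Function('j')(Add(-2, Mul(-1, -4))), 6))), 2) = Pow(Pow(Add(-2, Mul(0, 6)), 2), 2) = Pow(Pow(Add(-2, 0), 2), 2) = Pow(Pow(-2, 2), 2) = Pow(4, 2) = 16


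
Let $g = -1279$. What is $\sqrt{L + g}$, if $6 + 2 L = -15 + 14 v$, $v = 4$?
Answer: $\frac{29 i \sqrt{6}}{2} \approx 35.518 i$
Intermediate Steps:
$L = \frac{35}{2}$ ($L = -3 + \frac{-15 + 14 \cdot 4}{2} = -3 + \frac{-15 + 56}{2} = -3 + \frac{1}{2} \cdot 41 = -3 + \frac{41}{2} = \frac{35}{2} \approx 17.5$)
$\sqrt{L + g} = \sqrt{\frac{35}{2} - 1279} = \sqrt{- \frac{2523}{2}} = \frac{29 i \sqrt{6}}{2}$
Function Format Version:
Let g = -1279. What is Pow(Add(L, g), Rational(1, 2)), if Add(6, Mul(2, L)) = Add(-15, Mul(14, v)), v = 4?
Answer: Mul(Rational(29, 2), I, Pow(6, Rational(1, 2))) ≈ Mul(35.518, I)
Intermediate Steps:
L = Rational(35, 2) (L = Add(-3, Mul(Rational(1, 2), Add(-15, Mul(14, 4)))) = Add(-3, Mul(Rational(1, 2), Add(-15, 56))) = Add(-3, Mul(Rational(1, 2), 41)) = Add(-3, Rational(41, 2)) = Rational(35, 2) ≈ 17.500)
Pow(Add(L, g), Rational(1, 2)) = Pow(Add(Rational(35, 2), -1279), Rational(1, 2)) = Pow(Rational(-2523, 2), Rational(1, 2)) = Mul(Rational(29, 2), I, Pow(6, Rational(1, 2)))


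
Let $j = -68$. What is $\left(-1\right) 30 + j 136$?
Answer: $-9278$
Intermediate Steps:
$\left(-1\right) 30 + j 136 = \left(-1\right) 30 - 9248 = -30 - 9248 = -9278$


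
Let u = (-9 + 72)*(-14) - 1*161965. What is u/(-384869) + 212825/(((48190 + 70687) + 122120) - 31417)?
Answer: 23207843837/16132169004 ≈ 1.4386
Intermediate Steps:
u = -162847 (u = 63*(-14) - 161965 = -882 - 161965 = -162847)
u/(-384869) + 212825/(((48190 + 70687) + 122120) - 31417) = -162847/(-384869) + 212825/(((48190 + 70687) + 122120) - 31417) = -162847*(-1/384869) + 212825/((118877 + 122120) - 31417) = 162847/384869 + 212825/(240997 - 31417) = 162847/384869 + 212825/209580 = 162847/384869 + 212825*(1/209580) = 162847/384869 + 42565/41916 = 23207843837/16132169004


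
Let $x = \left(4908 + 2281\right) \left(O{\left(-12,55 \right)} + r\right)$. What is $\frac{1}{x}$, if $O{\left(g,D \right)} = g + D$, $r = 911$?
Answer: $\frac{1}{6858306} \approx 1.4581 \cdot 10^{-7}$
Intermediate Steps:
$O{\left(g,D \right)} = D + g$
$x = 6858306$ ($x = \left(4908 + 2281\right) \left(\left(55 - 12\right) + 911\right) = 7189 \left(43 + 911\right) = 7189 \cdot 954 = 6858306$)
$\frac{1}{x} = \frac{1}{6858306}$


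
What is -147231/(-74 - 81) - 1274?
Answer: -50239/155 ≈ -324.12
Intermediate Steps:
-147231/(-74 - 81) - 1274 = -147231/(-155) - 1274 = -147231*(-1)/155 - 1274 = -779*(-189/155) - 1274 = 147231/155 - 1274 = -50239/155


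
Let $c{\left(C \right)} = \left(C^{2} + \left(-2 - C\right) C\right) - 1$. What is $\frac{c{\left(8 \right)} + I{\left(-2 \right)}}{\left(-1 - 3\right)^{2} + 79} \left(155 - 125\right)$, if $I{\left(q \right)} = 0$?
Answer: $- \frac{102}{19} \approx -5.3684$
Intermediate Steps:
$c{\left(C \right)} = -1 + C^{2} + C \left(-2 - C\right)$ ($c{\left(C \right)} = \left(C^{2} + C \left(-2 - C\right)\right) - 1 = -1 + C^{2} + C \left(-2 - C\right)$)
$\frac{c{\left(8 \right)} + I{\left(-2 \right)}}{\left(-1 - 3\right)^{2} + 79} \left(155 - 125\right) = \frac{\left(-1 - 16\right) + 0}{\left(-1 - 3\right)^{2} + 79} \left(155 - 125\right) = \frac{\left(-1 - 16\right) + 0}{\left(-4\right)^{2} + 79} \cdot 30 = \frac{-17 + 0}{16 + 79} \cdot 30 = - \frac{17}{95} \cdot 30 = \left(-17\right) \frac{1}{95} \cdot 30 = \left(- \frac{17}{95}\right) 30 = - \frac{102}{19}$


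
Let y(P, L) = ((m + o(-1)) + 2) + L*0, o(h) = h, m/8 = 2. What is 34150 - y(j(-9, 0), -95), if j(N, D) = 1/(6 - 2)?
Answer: 34133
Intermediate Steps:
m = 16 (m = 8*2 = 16)
j(N, D) = 1/4
y(P, L) = 17 (y(P, L) = ((16 - 1) + 2) + L*0 = (15 + 2) + 0 = 17 + 0 = 17)
34150 - y(j(-9, 0), -95) = 34150 - 1*17 = 34150 - 17 = 34133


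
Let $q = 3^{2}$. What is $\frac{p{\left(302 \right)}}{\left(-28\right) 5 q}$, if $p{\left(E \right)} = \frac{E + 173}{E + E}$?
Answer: $- \frac{95}{152208} \approx -0.00062415$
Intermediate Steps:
$q = 9$
$p{\left(E \right)} = \frac{173 + E}{2 E}$
$\frac{p{\left(302 \right)}}{\left(-28\right) 5 q} = \frac{\frac{1}{2} \cdot \frac{1}{302} \left(173 + 302\right)}{\left(-28\right) 5 \cdot 9} = \frac{\frac{1}{2} \cdot \frac{1}{302} \cdot 475}{\left(-140\right) 9} = \frac{475}{604 \left(-1260\right)} = \frac{475}{604} \left(- \frac{1}{1260}\right) = - \frac{95}{152208}$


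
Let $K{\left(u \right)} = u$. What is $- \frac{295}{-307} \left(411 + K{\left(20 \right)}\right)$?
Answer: $\frac{127145}{307} \approx 414.15$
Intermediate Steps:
$- \frac{295}{-307} \left(411 + K{\left(20 \right)}\right) = - \frac{295}{-307} \left(411 + 20\right) = \left(-295\right) \left(- \frac{1}{307}\right) 431 = \frac{295}{307} \cdot 431 = \frac{127145}{307}$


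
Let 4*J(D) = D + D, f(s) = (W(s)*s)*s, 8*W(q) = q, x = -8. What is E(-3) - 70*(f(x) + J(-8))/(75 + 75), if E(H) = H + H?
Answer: 386/15 ≈ 25.733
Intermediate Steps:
W(q) = q/8
f(s) = s³/8 (f(s) = ((s/8)*s)*s = (s²/8)*s = s³/8)
E(H) = 2*H
J(D) = D/2 (J(D) = (D + D)/4 = (2*D)/4 = D/2)
E(-3) - 70*(f(x) + J(-8))/(75 + 75) = 2*(-3) - 70*((⅛)*(-8)³ + (½)*(-8))/(75 + 75) = -6 - 70*((⅛)*(-512) - 4)/150 = -6 - 70*(-64 - 4)/150 = -6 - (-4760)/150 = -6 - 70*(-34/75) = -6 + 476/15 = 386/15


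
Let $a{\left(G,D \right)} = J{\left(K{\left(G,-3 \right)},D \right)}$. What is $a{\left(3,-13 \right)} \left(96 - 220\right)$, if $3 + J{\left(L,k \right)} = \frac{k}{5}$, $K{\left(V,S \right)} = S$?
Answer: $\frac{3472}{5} \approx 694.4$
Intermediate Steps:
$J{\left(L,k \right)} = -3 + \frac{k}{5}$
$a{\left(G,D \right)} = -3 + \frac{D}{5}$
$a{\left(3,-13 \right)} \left(96 - 220\right) = \left(-3 + \frac{1}{5} \left(-13\right)\right) \left(96 - 220\right) = \left(-3 - \frac{13}{5}\right) \left(-124\right) = \left(- \frac{28}{5}\right) \left(-124\right) = \frac{3472}{5}$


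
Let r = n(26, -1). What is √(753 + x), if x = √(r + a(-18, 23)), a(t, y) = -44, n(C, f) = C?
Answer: √(753 + 3*I*√2) ≈ 27.441 + 0.0773*I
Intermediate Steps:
r = 26
x = 3*I*√2 (x = √(26 - 44) = √(-18) = 3*I*√2 ≈ 4.2426*I)
√(753 + x) = √(753 + 3*I*√2)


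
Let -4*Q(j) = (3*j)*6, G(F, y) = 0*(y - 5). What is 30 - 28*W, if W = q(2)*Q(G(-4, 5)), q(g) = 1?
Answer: 30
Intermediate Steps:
G(F, y) = 0 (G(F, y) = 0*(-5 + y) = 0)
Q(j) = -9*j/2 (Q(j) = -3*j*6/4 = -9*j/2)
W = 0 (W = 1*(-9/2*0) = 1*0 = 0)
30 - 28*W = 30 - 28*0 = 30 + 0 = 30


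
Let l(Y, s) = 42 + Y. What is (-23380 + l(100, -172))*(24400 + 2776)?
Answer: -631515888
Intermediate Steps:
(-23380 + l(100, -172))*(24400 + 2776) = (-23380 + (42 + 100))*(24400 + 2776) = (-23380 + 142)*27176 = -23238*27176 = -631515888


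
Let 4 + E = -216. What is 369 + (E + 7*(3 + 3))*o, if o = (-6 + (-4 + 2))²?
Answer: -11023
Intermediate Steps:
E = -220 (E = -4 - 216 = -220)
o = 64 (o = (-6 - 2)² = (-8)² = 64)
369 + (E + 7*(3 + 3))*o = 369 + (-220 + 7*(3 + 3))*64 = 369 + (-220 + 7*6)*64 = 369 + (-220 + 42)*64 = 369 - 178*64 = 369 - 11392 = -11023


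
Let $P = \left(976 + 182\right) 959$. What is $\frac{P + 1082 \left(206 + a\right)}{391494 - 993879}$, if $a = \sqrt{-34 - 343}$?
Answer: $- \frac{1333414}{602385} - \frac{1082 i \sqrt{377}}{602385} \approx -2.2136 - 0.034876 i$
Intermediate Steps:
$a = i \sqrt{377}$ ($a = \sqrt{-377} = i \sqrt{377} \approx 19.417 i$)
$P = 1110522$ ($P = 1158 \cdot 959 = 1110522$)
$\frac{P + 1082 \left(206 + a\right)}{391494 - 993879} = \frac{1110522 + 1082 \left(206 + i \sqrt{377}\right)}{391494 - 993879} = \frac{1110522 + \left(222892 + 1082 i \sqrt{377}\right)}{-602385} = \left(1333414 + 1082 i \sqrt{377}\right) \left(- \frac{1}{602385}\right) = - \frac{1333414}{602385} - \frac{1082 i \sqrt{377}}{602385}$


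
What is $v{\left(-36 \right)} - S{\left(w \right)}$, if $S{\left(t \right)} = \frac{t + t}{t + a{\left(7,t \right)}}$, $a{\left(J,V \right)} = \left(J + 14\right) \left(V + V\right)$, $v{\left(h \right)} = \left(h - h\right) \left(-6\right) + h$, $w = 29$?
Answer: $- \frac{1550}{43} \approx -36.047$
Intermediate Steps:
$v{\left(h \right)} = h$ ($v{\left(h \right)} = 0 \left(-6\right) + h = 0 + h = h$)
$a{\left(J,V \right)} = 2 V \left(14 + J\right)$ ($a{\left(J,V \right)} = \left(14 + J\right) 2 V = 2 V \left(14 + J\right)$)
$S{\left(t \right)} = \frac{2}{43}$ ($S{\left(t \right)} = \frac{t + t}{t + 2 t \left(14 + 7\right)} = \frac{2 t}{t + 2 t 21} = \frac{2 t}{t + 42 t} = \frac{2 t}{43 t} = 2 t \frac{1}{43 t} = \frac{2}{43}$)
$v{\left(-36 \right)} - S{\left(w \right)} = -36 - \frac{2}{43} = - \frac{1550}{43}$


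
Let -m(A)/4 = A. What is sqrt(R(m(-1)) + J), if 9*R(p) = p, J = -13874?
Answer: I*sqrt(124862)/3 ≈ 117.79*I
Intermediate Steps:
m(A) = -4*A
R(p) = p/9
sqrt(R(m(-1)) + J) = sqrt((-4*(-1))/9 - 13874) = sqrt((1/9)*4 - 13874) = sqrt(4/9 - 13874) = sqrt(-124862/9) = I*sqrt(124862)/3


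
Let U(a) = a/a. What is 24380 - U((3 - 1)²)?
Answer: 24379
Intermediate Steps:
U(a) = 1
24380 - U((3 - 1)²) = 24380 - 1*1 = 24380 - 1 = 24379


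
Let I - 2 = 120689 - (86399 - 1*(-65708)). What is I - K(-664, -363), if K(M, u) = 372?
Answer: -31788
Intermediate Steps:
I = -31416 (I = 2 + (120689 - (86399 - 1*(-65708))) = 2 + (120689 - (86399 + 65708)) = 2 + (120689 - 1*152107) = 2 + (120689 - 152107) = 2 - 31418 = -31416)
I - K(-664, -363) = -31416 - 1*372 = -31416 - 372 = -31788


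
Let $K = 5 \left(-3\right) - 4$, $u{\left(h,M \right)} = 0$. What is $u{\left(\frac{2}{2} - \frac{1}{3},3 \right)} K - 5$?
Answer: $-5$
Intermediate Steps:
$K = -19$ ($K = -15 - 4 = -19$)
$u{\left(\frac{2}{2} - \frac{1}{3},3 \right)} K - 5 = 0 \left(-19\right) - 5 = 0 - 5 = -5$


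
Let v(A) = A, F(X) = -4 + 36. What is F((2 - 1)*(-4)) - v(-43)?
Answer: 75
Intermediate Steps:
F(X) = 32
F((2 - 1)*(-4)) - v(-43) = 32 - 1*(-43) = 32 + 43 = 75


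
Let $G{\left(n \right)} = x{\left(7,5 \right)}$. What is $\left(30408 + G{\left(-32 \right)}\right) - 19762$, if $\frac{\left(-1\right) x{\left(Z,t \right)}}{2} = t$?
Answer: $10636$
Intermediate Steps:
$x{\left(Z,t \right)} = - 2 t$
$G{\left(n \right)} = -10$ ($G{\left(n \right)} = \left(-2\right) 5 = -10$)
$\left(30408 + G{\left(-32 \right)}\right) - 19762 = \left(30408 - 10\right) - 19762 = 30398 - 19762 = 10636$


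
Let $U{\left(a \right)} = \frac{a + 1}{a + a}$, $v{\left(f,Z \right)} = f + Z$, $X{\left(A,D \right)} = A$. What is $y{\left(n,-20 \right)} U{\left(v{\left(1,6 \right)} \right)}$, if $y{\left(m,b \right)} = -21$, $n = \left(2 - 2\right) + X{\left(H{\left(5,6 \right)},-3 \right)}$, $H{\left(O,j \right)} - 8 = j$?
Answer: $-12$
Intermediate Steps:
$H{\left(O,j \right)} = 8 + j$
$v{\left(f,Z \right)} = Z + f$
$U{\left(a \right)} = \frac{1 + a}{2 a}$
$n = 14$ ($n = \left(2 - 2\right) + \left(8 + 6\right) = 0 + 14 = 14$)
$y{\left(n,-20 \right)} U{\left(v{\left(1,6 \right)} \right)} = - 21 \frac{1 + \left(6 + 1\right)}{2 \left(6 + 1\right)} = - 21 \frac{1 + 7}{2 \cdot 7} = - 21 \cdot \frac{1}{2} \cdot \frac{1}{7} \cdot 8 = \left(-21\right) \frac{4}{7} = -12$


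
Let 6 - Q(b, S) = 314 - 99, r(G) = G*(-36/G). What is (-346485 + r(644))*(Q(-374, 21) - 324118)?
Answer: 112386116367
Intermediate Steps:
r(G) = -36
Q(b, S) = -209 (Q(b, S) = 6 - (314 - 99) = 6 - 1*215 = 6 - 215 = -209)
(-346485 + r(644))*(Q(-374, 21) - 324118) = (-346485 - 36)*(-209 - 324118) = -346521*(-324327) = 112386116367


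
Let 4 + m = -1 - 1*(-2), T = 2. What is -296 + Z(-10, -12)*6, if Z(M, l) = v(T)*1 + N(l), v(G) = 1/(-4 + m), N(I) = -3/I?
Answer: -4135/14 ≈ -295.36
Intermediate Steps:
m = -3 (m = -4 + (-1 - 1*(-2)) = -4 + (-1 + 2) = -4 + 1 = -3)
v(G) = -⅐ (v(G) = 1/(-4 - 3) = 1/(-7) = -⅐)
Z(M, l) = -⅐ - 3/l (Z(M, l) = -⅐*1 - 3/l = -⅐ - 3/l)
-296 + Z(-10, -12)*6 = -296 + ((⅐)*(-21 - 1*(-12))/(-12))*6 = -296 + ((⅐)*(-1/12)*(-21 + 12))*6 = -296 + ((⅐)*(-1/12)*(-9))*6 = -296 + (3/28)*6 = -296 + 9/14 = -4135/14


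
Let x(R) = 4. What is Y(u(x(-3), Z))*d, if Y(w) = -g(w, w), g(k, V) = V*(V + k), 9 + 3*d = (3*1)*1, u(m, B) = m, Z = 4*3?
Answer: 64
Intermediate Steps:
Z = 12
d = -2 (d = -3 + ((3*1)*1)/3 = -3 + (3*1)/3 = -3 + (⅓)*3 = -3 + 1 = -2)
Y(w) = -2*w² (Y(w) = -w*(w + w) = -w*2*w = -2*w²)
Y(u(x(-3), Z))*d = -2*4²*(-2) = -2*16*(-2) = -32*(-2) = 64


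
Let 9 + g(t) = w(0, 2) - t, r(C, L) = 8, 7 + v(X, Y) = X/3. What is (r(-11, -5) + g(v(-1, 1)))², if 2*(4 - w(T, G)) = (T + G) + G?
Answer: 625/9 ≈ 69.444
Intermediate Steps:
v(X, Y) = -7 + X/3
w(T, G) = 4 - G - T/2 (w(T, G) = 4 - ((T + G) + G)/2 = 4 - ((G + T) + G)/2 = 4 - (T + 2*G)/2 = 4 + (-G - T/2) = 4 - G - T/2)
g(t) = -7 - t (g(t) = -9 + ((4 - 1*2 - ½*0) - t) = -9 + ((4 - 2 + 0) - t) = -9 + (2 - t) = -7 - t)
(r(-11, -5) + g(v(-1, 1)))² = (8 + (-7 - (-7 + (⅓)*(-1))))² = (8 + (-7 - (-7 - ⅓)))² = (8 + (-7 - 1*(-22/3)))² = (8 + (-7 + 22/3))² = (8 + ⅓)² = (25/3)² = 625/9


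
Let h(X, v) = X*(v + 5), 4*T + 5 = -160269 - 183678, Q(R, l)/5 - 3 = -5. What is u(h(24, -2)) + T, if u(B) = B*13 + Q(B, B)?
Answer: -85062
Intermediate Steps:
Q(R, l) = -10 (Q(R, l) = 15 + 5*(-5) = 15 - 25 = -10)
T = -85988 (T = -5/4 + (-160269 - 183678)/4 = -5/4 + (¼)*(-343947) = -5/4 - 343947/4 = -85988)
h(X, v) = X*(5 + v)
u(B) = -10 + 13*B (u(B) = B*13 - 10 = 13*B - 10 = -10 + 13*B)
u(h(24, -2)) + T = (-10 + 13*(24*(5 - 2))) - 85988 = (-10 + 13*(24*3)) - 85988 = (-10 + 13*72) - 85988 = (-10 + 936) - 85988 = 926 - 85988 = -85062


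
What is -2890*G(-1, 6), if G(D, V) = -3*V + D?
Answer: 54910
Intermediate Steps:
G(D, V) = D - 3*V
-2890*G(-1, 6) = -2890*(-1 - 3*6) = -2890*(-1 - 18) = -2890*(-19) = 54910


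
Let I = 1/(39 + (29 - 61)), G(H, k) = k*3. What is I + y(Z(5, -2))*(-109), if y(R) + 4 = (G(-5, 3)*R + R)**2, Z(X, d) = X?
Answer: -1904447/7 ≈ -2.7206e+5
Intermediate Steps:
G(H, k) = 3*k
I = 1/7 (I = 1/(39 - 32) = 1/7 ≈ 0.14286)
y(R) = -4 + 100*R**2 (y(R) = -4 + ((3*3)*R + R)**2 = -4 + (9*R + R)**2 = -4 + (10*R)**2 = -4 + 100*R**2)
I + y(Z(5, -2))*(-109) = 1/7 + (-4 + 100*5**2)*(-109) = 1/7 + (-4 + 100*25)*(-109) = 1/7 + (-4 + 2500)*(-109) = 1/7 + 2496*(-109) = 1/7 - 272064 = -1904447/7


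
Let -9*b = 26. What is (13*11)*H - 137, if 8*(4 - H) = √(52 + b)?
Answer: 435 - 143*√442/24 ≈ 309.73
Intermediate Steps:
b = -26/9 (b = -⅑*26 = -26/9 ≈ -2.8889)
H = 4 - √442/24 (H = 4 - √(52 - 26/9)/8 = 4 - √442/24 ≈ 3.1240)
(13*11)*H - 137 = (13*11)*(4 - √442/24) - 137 = 143*(4 - √442/24) - 137 = (572 - 143*√442/24) - 137 = 435 - 143*√442/24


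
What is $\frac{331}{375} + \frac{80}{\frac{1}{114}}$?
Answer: $\frac{3420331}{375} \approx 9120.9$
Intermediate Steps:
$\frac{331}{375} + \frac{80}{\frac{1}{114}} = 331 \cdot \frac{1}{375} + 80 \frac{1}{\frac{1}{114}} = \frac{331}{375} + 80 \cdot 114 = \frac{331}{375} + 9120 = \frac{3420331}{375}$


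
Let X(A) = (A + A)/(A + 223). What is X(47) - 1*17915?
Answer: -2418478/135 ≈ -17915.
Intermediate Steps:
X(A) = 2*A/(223 + A) (X(A) = (2*A)/(223 + A) = 2*A/(223 + A))
X(47) - 1*17915 = 2*47/(223 + 47) - 1*17915 = 2*47/270 - 17915 = 2*47*(1/270) - 17915 = 47/135 - 17915 = -2418478/135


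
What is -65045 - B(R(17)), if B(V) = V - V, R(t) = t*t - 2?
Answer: -65045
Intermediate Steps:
R(t) = -2 + t² (R(t) = t² - 2 = -2 + t²)
B(V) = 0
-65045 - B(R(17)) = -65045 - 1*0 = -65045 + 0 = -65045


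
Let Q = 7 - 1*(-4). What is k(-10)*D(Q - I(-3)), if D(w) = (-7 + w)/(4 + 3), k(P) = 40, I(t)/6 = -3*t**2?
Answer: 6640/7 ≈ 948.57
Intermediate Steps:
I(t) = -18*t**2 (I(t) = 6*(-3*t**2) = -18*t**2)
Q = 11 (Q = 7 + 4 = 11)
D(w) = -1 + w/7 (D(w) = (-7 + w)/7 = (-7 + w)*(1/7) = -1 + w/7)
k(-10)*D(Q - I(-3)) = 40*(-1 + (11 - (-18)*(-3)**2)/7) = 40*(-1 + (11 - (-18)*9)/7) = 40*(-1 + (11 - 1*(-162))/7) = 40*(-1 + (11 + 162)/7) = 40*(-1 + (1/7)*173) = 40*(-1 + 173/7) = 40*(166/7) = 6640/7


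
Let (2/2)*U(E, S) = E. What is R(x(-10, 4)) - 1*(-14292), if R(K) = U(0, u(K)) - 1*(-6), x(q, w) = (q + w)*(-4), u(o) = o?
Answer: 14298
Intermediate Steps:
x(q, w) = -4*q - 4*w
U(E, S) = E
R(K) = 6 (R(K) = 0 - 1*(-6) = 0 + 6 = 6)
R(x(-10, 4)) - 1*(-14292) = 6 - 1*(-14292) = 6 + 14292 = 14298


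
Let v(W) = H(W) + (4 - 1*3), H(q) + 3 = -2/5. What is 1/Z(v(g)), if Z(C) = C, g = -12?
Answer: -5/12 ≈ -0.41667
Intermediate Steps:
H(q) = -17/5 (H(q) = -3 - 2/5 = -3 - 2*⅕ = -3 - ⅖ = -17/5)
v(W) = -12/5 (v(W) = -17/5 + (4 - 1*3) = -17/5 + (4 - 3) = -17/5 + 1 = -12/5)
1/Z(v(g)) = 1/(-12/5) = -5/12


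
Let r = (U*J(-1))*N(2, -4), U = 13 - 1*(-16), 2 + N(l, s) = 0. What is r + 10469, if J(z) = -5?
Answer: 10759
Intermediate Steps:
N(l, s) = -2 (N(l, s) = -2 + 0 = -2)
U = 29 (U = 13 + 16 = 29)
r = 290 (r = (29*(-5))*(-2) = -145*(-2) = 290)
r + 10469 = 290 + 10469 = 10759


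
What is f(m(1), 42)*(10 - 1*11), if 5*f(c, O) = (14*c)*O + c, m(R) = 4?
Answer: -2356/5 ≈ -471.20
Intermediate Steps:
f(c, O) = c/5 + 14*O*c/5 (f(c, O) = ((14*c)*O + c)/5 = (14*O*c + c)/5 = (c + 14*O*c)/5 = c/5 + 14*O*c/5)
f(m(1), 42)*(10 - 1*11) = ((⅕)*4*(1 + 14*42))*(10 - 1*11) = ((⅕)*4*(1 + 588))*(10 - 11) = ((⅕)*4*589)*(-1) = (2356/5)*(-1) = -2356/5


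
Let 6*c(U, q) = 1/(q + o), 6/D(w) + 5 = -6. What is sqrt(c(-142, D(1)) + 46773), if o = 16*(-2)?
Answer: sqrt(53951527041)/1074 ≈ 216.27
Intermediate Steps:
o = -32
D(w) = -6/11 (D(w) = 6/(-5 - 6) = 6/(-11) = 6*(-1/11) = -6/11)
c(U, q) = 1/(6*(-32 + q)) (c(U, q) = 1/(6*(q - 32)) = 1/(6*(-32 + q)))
sqrt(c(-142, D(1)) + 46773) = sqrt(1/(6*(-32 - 6/11)) + 46773) = sqrt(1/(6*(-358/11)) + 46773) = sqrt((1/6)*(-11/358) + 46773) = sqrt(-11/2148 + 46773) = sqrt(100468393/2148) = sqrt(53951527041)/1074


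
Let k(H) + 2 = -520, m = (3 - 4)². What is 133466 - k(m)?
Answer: 133988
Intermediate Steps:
m = 1 (m = (-1)² = 1)
k(H) = -522 (k(H) = -2 - 520 = -522)
133466 - k(m) = 133466 - 1*(-522) = 133466 + 522 = 133988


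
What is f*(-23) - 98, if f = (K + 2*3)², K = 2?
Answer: -1570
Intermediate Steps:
f = 64 (f = (2 + 2*3)² = (2 + 6)² = 8² = 64)
f*(-23) - 98 = 64*(-23) - 98 = -1472 - 98 = -1570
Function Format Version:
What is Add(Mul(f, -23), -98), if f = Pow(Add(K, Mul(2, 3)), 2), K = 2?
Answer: -1570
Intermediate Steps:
f = 64 (f = Pow(Add(2, Mul(2, 3)), 2) = Pow(Add(2, 6), 2) = Pow(8, 2) = 64)
Add(Mul(f, -23), -98) = Add(Mul(64, -23), -98) = Add(-1472, -98) = -1570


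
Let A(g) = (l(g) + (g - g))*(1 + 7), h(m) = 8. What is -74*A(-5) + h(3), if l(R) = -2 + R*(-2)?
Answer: -4728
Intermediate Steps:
l(R) = -2 - 2*R
A(g) = -16 - 16*g (A(g) = ((-2 - 2*g) + (g - g))*(1 + 7) = ((-2 - 2*g) + 0)*8 = (-2 - 2*g)*8 = -16 - 16*g)
-74*A(-5) + h(3) = -74*(-16 - 16*(-5)) + 8 = -74*(-16 + 80) + 8 = -74*64 + 8 = -4736 + 8 = -4728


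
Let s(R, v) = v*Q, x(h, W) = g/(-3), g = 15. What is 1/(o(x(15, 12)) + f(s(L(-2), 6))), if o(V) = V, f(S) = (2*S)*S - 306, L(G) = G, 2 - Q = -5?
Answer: 1/3217 ≈ 0.00031085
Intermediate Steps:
Q = 7 (Q = 2 - 1*(-5) = 2 + 5 = 7)
x(h, W) = -5 (x(h, W) = 15/(-3) = 15*(-⅓) = -5)
s(R, v) = 7*v (s(R, v) = v*7 = 7*v)
f(S) = -306 + 2*S² (f(S) = 2*S² - 306 = -306 + 2*S²)
1/(o(x(15, 12)) + f(s(L(-2), 6))) = 1/(-5 + (-306 + 2*(7*6)²)) = 1/(-5 + (-306 + 2*42²)) = 1/(-5 + (-306 + 2*1764)) = 1/(-5 + (-306 + 3528)) = 1/(-5 + 3222) = 1/3217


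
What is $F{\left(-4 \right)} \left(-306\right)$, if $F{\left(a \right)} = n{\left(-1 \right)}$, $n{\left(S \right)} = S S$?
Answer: $-306$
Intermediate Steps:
$n{\left(S \right)} = S^{2}$
$F{\left(a \right)} = 1$ ($F{\left(a \right)} = \left(-1\right)^{2} = 1$)
$F{\left(-4 \right)} \left(-306\right) = 1 \left(-306\right) = -306$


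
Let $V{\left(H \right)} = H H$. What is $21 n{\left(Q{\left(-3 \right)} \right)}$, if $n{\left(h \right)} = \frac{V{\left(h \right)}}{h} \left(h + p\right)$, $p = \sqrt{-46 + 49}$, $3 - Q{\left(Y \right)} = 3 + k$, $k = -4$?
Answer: $336 + 84 \sqrt{3} \approx 481.49$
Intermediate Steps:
$V{\left(H \right)} = H^{2}$
$Q{\left(Y \right)} = 4$ ($Q{\left(Y \right)} = 3 - \left(3 - 4\right) = 3 - -1 = 3 + 1 = 4$)
$p = \sqrt{3} \approx 1.732$
$n{\left(h \right)} = h \left(h + \sqrt{3}\right)$ ($n{\left(h \right)} = \frac{h^{2}}{h} \left(h + \sqrt{3}\right) = h \left(h + \sqrt{3}\right)$)
$21 n{\left(Q{\left(-3 \right)} \right)} = 21 \cdot 4 \left(4 + \sqrt{3}\right) = 21 \left(16 + 4 \sqrt{3}\right) = 336 + 84 \sqrt{3}$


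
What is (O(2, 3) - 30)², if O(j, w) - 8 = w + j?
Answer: 289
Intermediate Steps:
O(j, w) = 8 + j + w (O(j, w) = 8 + (w + j) = 8 + (j + w) = 8 + j + w)
(O(2, 3) - 30)² = ((8 + 2 + 3) - 30)² = (13 - 30)² = (-17)² = 289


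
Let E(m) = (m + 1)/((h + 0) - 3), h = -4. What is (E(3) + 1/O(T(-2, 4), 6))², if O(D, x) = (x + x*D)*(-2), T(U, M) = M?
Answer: 61009/176400 ≈ 0.34586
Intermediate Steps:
E(m) = -⅐ - m/7 (E(m) = (m + 1)/((-4 + 0) - 3) = (1 + m)/(-4 - 3) = (1 + m)/(-7) = (1 + m)*(-⅐) = -⅐ - m/7)
O(D, x) = -2*x - 2*D*x (O(D, x) = (x + D*x)*(-2) = -2*x - 2*D*x)
(E(3) + 1/O(T(-2, 4), 6))² = ((-⅐ - ⅐*3) + 1/(-2*6*(1 + 4)))² = ((-⅐ - 3/7) + 1/(-2*6*5))² = (-4/7 + 1/(-60))² = (-4/7 + 1*(-1/60))² = (-4/7 - 1/60)² = (-247/420)² = 61009/176400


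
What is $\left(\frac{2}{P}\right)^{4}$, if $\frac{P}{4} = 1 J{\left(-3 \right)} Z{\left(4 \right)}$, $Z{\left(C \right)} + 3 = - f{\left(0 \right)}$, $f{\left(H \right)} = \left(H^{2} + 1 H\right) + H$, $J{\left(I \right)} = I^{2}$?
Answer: $\frac{1}{8503056} \approx 1.176 \cdot 10^{-7}$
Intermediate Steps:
$f{\left(H \right)} = H^{2} + 2 H$ ($f{\left(H \right)} = \left(H^{2} + H\right) + H = \left(H + H^{2}\right) + H = H^{2} + 2 H$)
$Z{\left(C \right)} = -3$ ($Z{\left(C \right)} = -3 - 0 \left(2 + 0\right) = -3 - 0 \cdot 2 = -3 - 0 = -3 + 0 = -3$)
$P = -108$ ($P = 4 \cdot 1 \left(-3\right)^{2} \left(-3\right) = 4 \cdot 1 \cdot 9 \left(-3\right) = 4 \cdot 9 \left(-3\right) = 4 \left(-27\right) = -108$)
$\left(\frac{2}{P}\right)^{4} = \left(\frac{2}{-108}\right)^{4} = \left(2 \left(- \frac{1}{108}\right)\right)^{4} = \left(- \frac{1}{54}\right)^{4} = \frac{1}{8503056}$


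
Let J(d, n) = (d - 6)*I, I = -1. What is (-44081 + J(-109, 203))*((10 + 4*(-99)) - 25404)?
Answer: 1133883140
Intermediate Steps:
J(d, n) = 6 - d (J(d, n) = (d - 6)*(-1) = (-6 + d)*(-1) = 6 - d)
(-44081 + J(-109, 203))*((10 + 4*(-99)) - 25404) = (-44081 + (6 - 1*(-109)))*((10 + 4*(-99)) - 25404) = (-44081 + (6 + 109))*((10 - 396) - 25404) = (-44081 + 115)*(-386 - 25404) = -43966*(-25790) = 1133883140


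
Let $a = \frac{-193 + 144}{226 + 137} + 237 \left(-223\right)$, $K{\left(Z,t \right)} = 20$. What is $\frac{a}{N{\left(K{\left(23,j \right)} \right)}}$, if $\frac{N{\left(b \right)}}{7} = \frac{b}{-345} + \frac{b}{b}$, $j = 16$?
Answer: $- \frac{441254126}{55055} \approx -8014.8$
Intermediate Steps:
$N{\left(b \right)} = 7 - \frac{7 b}{345}$ ($N{\left(b \right)} = 7 \left(\frac{b}{-345} + \frac{b}{b}\right) = 7 \left(b \left(- \frac{1}{345}\right) + 1\right) = 7 \left(- \frac{b}{345} + 1\right) = 7 \left(1 - \frac{b}{345}\right) = 7 - \frac{7 b}{345}$)
$a = - \frac{19184962}{363}$ ($a = - \frac{49}{363} - 52851 = - \frac{19184962}{363} \approx -52851.0$)
$\frac{a}{N{\left(K{\left(23,j \right)} \right)}} = - \frac{19184962}{363 \left(7 - \frac{28}{69}\right)} = - \frac{19184962}{363 \cdot \frac{455}{69}} = \left(- \frac{19184962}{363}\right) \frac{69}{455} = - \frac{441254126}{55055}$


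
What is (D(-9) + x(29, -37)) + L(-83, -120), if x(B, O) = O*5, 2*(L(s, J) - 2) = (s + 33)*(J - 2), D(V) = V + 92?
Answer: 2950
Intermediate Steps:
D(V) = 92 + V
L(s, J) = 2 + (-2 + J)*(33 + s)/2 (L(s, J) = 2 + ((s + 33)*(J - 2))/2 = 2 + ((33 + s)*(-2 + J))/2 = 2 + ((-2 + J)*(33 + s))/2 = 2 + (-2 + J)*(33 + s)/2)
x(B, O) = 5*O
(D(-9) + x(29, -37)) + L(-83, -120) = ((92 - 9) + 5*(-37)) + (-31 - 1*(-83) + (33/2)*(-120) + (½)*(-120)*(-83)) = (83 - 185) + (-31 + 83 - 1980 + 4980) = -102 + 3052 = 2950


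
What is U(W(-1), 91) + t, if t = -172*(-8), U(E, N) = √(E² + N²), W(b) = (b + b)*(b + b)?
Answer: 1376 + √8297 ≈ 1467.1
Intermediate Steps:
W(b) = 4*b² (W(b) = (2*b)*(2*b) = 4*b²)
t = 1376
U(W(-1), 91) + t = √((4*(-1)²)² + 91²) + 1376 = √((4*1)² + 8281) + 1376 = √(4² + 8281) + 1376 = √(16 + 8281) + 1376 = √8297 + 1376 = 1376 + √8297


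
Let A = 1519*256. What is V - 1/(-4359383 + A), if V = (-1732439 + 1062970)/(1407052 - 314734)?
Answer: -2658138292093/4337069373042 ≈ -0.61289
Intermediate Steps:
A = 388864
V = -669469/1092318 ≈ -0.61289
V - 1/(-4359383 + A) = -669469/1092318 - 1/(-4359383 + 388864) = -669469/1092318 - 1/(-3970519) = -669469/1092318 - 1*(-1/3970519) = -669469/1092318 + 1/3970519 = -2658138292093/4337069373042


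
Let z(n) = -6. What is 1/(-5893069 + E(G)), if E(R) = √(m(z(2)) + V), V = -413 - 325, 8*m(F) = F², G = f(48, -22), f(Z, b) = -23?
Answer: -11786138/69456524478989 - 3*I*√326/69456524478989 ≈ -1.6969e-7 - 7.7986e-13*I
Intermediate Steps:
G = -23
m(F) = F²/8
V = -738
E(R) = 3*I*√326/2 (E(R) = √((⅛)*(-6)² - 738) = √((⅛)*36 - 738) = √(9/2 - 738) = √(-1467/2) = 3*I*√326/2)
1/(-5893069 + E(G)) = 1/(-5893069 + 3*I*√326/2)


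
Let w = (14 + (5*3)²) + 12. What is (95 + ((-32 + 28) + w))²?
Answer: 116964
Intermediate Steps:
w = 251 (w = (14 + 15²) + 12 = (14 + 225) + 12 = 239 + 12 = 251)
(95 + ((-32 + 28) + w))² = (95 + ((-32 + 28) + 251))² = (95 + (-4 + 251))² = (95 + 247)² = 342² = 116964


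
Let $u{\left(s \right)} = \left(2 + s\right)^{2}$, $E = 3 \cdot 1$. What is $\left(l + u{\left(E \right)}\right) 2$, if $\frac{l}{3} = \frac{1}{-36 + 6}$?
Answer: $\frac{249}{5} \approx 49.8$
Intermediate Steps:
$E = 3$
$l = - \frac{1}{10}$ ($l = \frac{3}{-36 + 6} = \frac{3}{-30} = 3 \left(- \frac{1}{30}\right) = - \frac{1}{10} \approx -0.1$)
$\left(l + u{\left(E \right)}\right) 2 = \left(- \frac{1}{10} + \left(2 + 3\right)^{2}\right) 2 = \left(- \frac{1}{10} + 5^{2}\right) 2 = \left(- \frac{1}{10} + 25\right) 2 = \frac{249}{10} \cdot 2 = \frac{249}{5}$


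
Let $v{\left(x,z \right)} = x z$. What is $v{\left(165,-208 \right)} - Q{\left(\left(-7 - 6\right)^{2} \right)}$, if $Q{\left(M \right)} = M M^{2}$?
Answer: $-4861129$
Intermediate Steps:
$Q{\left(M \right)} = M^{3}$
$v{\left(165,-208 \right)} - Q{\left(\left(-7 - 6\right)^{2} \right)} = 165 \left(-208\right) - \left(\left(-7 - 6\right)^{2}\right)^{3} = -34320 - \left(\left(-13\right)^{2}\right)^{3} = -34320 - 169^{3} = -34320 - 4826809 = -4861129$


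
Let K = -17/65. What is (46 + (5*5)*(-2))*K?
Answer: 68/65 ≈ 1.0462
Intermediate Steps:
K = -17/65 (K = -17*1/65 = -17/65 ≈ -0.26154)
(46 + (5*5)*(-2))*K = (46 + (5*5)*(-2))*(-17/65) = (46 + 25*(-2))*(-17/65) = (46 - 50)*(-17/65) = -4*(-17/65) = 68/65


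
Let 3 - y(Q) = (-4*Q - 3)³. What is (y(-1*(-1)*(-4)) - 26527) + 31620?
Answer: 2899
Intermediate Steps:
y(Q) = 3 - (-3 - 4*Q)³ (y(Q) = 3 - (-4*Q - 3)³ = 3 - (-3 - 4*Q)³)
(y(-1*(-1)*(-4)) - 26527) + 31620 = ((3 + (3 + 4*(-1*(-1)*(-4)))³) - 26527) + 31620 = ((3 + (3 + 4*(1*(-4)))³) - 26527) + 31620 = ((3 + (3 + 4*(-4))³) - 26527) + 31620 = ((3 + (3 - 16)³) - 26527) + 31620 = ((3 + (-13)³) - 26527) + 31620 = ((3 - 2197) - 26527) + 31620 = (-2194 - 26527) + 31620 = -28721 + 31620 = 2899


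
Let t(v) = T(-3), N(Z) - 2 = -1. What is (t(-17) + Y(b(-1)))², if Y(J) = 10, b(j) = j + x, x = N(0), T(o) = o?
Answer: 49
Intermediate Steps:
N(Z) = 1 (N(Z) = 2 - 1 = 1)
x = 1
t(v) = -3
b(j) = 1 + j (b(j) = j + 1 = 1 + j)
(t(-17) + Y(b(-1)))² = (-3 + 10)² = 7² = 49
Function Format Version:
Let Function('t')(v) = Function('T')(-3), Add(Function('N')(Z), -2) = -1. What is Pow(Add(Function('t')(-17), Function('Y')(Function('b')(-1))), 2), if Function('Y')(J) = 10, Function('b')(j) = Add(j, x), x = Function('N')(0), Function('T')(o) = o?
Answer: 49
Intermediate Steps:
Function('N')(Z) = 1 (Function('N')(Z) = Add(2, -1) = 1)
x = 1
Function('t')(v) = -3
Function('b')(j) = Add(1, j) (Function('b')(j) = Add(j, 1) = Add(1, j))
Pow(Add(Function('t')(-17), Function('Y')(Function('b')(-1))), 2) = Pow(Add(-3, 10), 2) = Pow(7, 2) = 49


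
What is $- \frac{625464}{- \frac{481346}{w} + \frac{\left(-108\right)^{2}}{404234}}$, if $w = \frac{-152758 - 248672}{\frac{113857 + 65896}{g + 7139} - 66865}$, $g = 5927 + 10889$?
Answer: $\frac{303914324740939044300}{38953487548274181101} \approx 7.802$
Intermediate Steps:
$g = 16816$
$w = \frac{4808127825}{800785661}$ ($w = \frac{-152758 - 248672}{\frac{113857 + 65896}{16816 + 7139} - 66865} = - \frac{401430}{\frac{179753}{23955} - 66865} = - \frac{401430}{- \frac{1601571322}{23955}} = \left(-401430\right) \left(- \frac{23955}{1601571322}\right) = \frac{4808127825}{800785661} \approx 6.0043$)
$- \frac{625464}{- \frac{481346}{w} + \frac{\left(-108\right)^{2}}{404234}} = - \frac{625464}{- \frac{481346}{\frac{4808127825}{800785661}} + \frac{\left(-108\right)^{2}}{404234}} = - \frac{625464}{\left(-481346\right) \frac{800785661}{4808127825} + 11664 \cdot \frac{1}{404234}} = - \frac{625464}{- \frac{385454974779706}{4808127825} + \frac{5832}{202117}} = - \frac{625464}{- \frac{77906975096548362202}{971804371605525}} = \left(-625464\right) \left(- \frac{971804371605525}{77906975096548362202}\right) = \frac{303914324740939044300}{38953487548274181101}$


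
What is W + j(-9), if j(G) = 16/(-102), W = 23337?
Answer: 1190179/51 ≈ 23337.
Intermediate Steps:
j(G) = -8/51 (j(G) = 16*(-1/102) = -8/51)
W + j(-9) = 23337 - 8/51 = 1190179/51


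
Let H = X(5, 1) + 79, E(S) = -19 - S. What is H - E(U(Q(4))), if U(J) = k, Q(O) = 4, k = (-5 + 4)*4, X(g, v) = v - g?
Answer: 90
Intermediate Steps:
k = -4 (k = -1*4 = -4)
U(J) = -4
H = 75 (H = (1 - 1*5) + 79 = (1 - 5) + 79 = -4 + 79 = 75)
H - E(U(Q(4))) = 75 - (-19 - 1*(-4)) = 75 - (-19 + 4) = 75 - 1*(-15) = 75 + 15 = 90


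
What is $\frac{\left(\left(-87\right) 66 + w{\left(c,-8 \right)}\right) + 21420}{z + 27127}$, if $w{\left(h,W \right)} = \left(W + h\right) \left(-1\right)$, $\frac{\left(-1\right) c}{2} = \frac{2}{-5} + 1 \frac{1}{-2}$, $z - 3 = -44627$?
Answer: $- \frac{78421}{87485} \approx -0.89639$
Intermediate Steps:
$z = -44624$ ($z = 3 - 44627 = -44624$)
$c = \frac{9}{5}$ ($c = - 2 \left(\frac{2}{-5} + 1 \frac{1}{-2}\right) = - 2 \left(2 \left(- \frac{1}{5}\right) + 1 \left(- \frac{1}{2}\right)\right) = - 2 \left(- \frac{2}{5} - \frac{1}{2}\right) = \left(-2\right) \left(- \frac{9}{10}\right) = \frac{9}{5} \approx 1.8$)
$w{\left(h,W \right)} = - W - h$
$\frac{\left(\left(-87\right) 66 + w{\left(c,-8 \right)}\right) + 21420}{z + 27127} = \frac{\left(\left(-87\right) 66 - - \frac{31}{5}\right) + 21420}{-44624 + 27127} = \frac{\left(-5742 + \left(8 - \frac{9}{5}\right)\right) + 21420}{-17497} = \left(\left(-5742 + \frac{31}{5}\right) + 21420\right) \left(- \frac{1}{17497}\right) = \left(- \frac{28679}{5} + 21420\right) \left(- \frac{1}{17497}\right) = \frac{78421}{5} \left(- \frac{1}{17497}\right) = - \frac{78421}{87485}$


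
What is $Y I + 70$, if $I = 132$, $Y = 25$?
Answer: $3370$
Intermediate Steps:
$Y I + 70 = 25 \cdot 132 + 70 = 3300 + 70 = 3370$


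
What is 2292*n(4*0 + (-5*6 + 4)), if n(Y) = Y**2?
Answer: 1549392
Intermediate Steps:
2292*n(4*0 + (-5*6 + 4)) = 2292*(4*0 + (-5*6 + 4))**2 = 2292*(0 + (-30 + 4))**2 = 2292*(0 - 26)**2 = 2292*(-26)**2 = 2292*676 = 1549392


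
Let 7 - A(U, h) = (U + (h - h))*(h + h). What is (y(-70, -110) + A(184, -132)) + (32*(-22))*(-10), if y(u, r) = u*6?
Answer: 55203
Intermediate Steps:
y(u, r) = 6*u
A(U, h) = 7 - 2*U*h (A(U, h) = 7 - (U + (h - h))*(h + h) = 7 - (U + 0)*2*h = 7 - U*2*h = 7 - 2*U*h)
(y(-70, -110) + A(184, -132)) + (32*(-22))*(-10) = (6*(-70) + (7 - 2*184*(-132))) + (32*(-22))*(-10) = (-420 + (7 + 48576)) - 704*(-10) = (-420 + 48583) + 7040 = 48163 + 7040 = 55203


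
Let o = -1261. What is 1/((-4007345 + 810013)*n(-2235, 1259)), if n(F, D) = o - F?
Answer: -1/3114201368 ≈ -3.2111e-10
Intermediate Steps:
n(F, D) = -1261 - F
1/((-4007345 + 810013)*n(-2235, 1259)) = 1/((-4007345 + 810013)*(-1261 - 1*(-2235))) = 1/((-3197332)*(-1261 + 2235)) = -1/3197332/974 = -1/3197332*1/974 = -1/3114201368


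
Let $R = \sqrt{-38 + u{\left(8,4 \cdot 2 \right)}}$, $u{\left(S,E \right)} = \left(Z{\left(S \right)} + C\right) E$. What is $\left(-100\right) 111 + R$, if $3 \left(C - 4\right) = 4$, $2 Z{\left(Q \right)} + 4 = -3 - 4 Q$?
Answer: $-11100 + \frac{i \sqrt{1362}}{3} \approx -11100.0 + 12.302 i$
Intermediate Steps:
$Z{\left(Q \right)} = - \frac{7}{2} - 2 Q$ ($Z{\left(Q \right)} = -2 + \frac{-3 - 4 Q}{2} = -2 - \left(\frac{3}{2} + 2 Q\right) = - \frac{7}{2} - 2 Q$)
$C = \frac{16}{3}$ ($C = 4 + \frac{1}{3} \cdot 4 = 4 + \frac{4}{3} = \frac{16}{3} \approx 5.3333$)
$u{\left(S,E \right)} = E \left(\frac{11}{6} - 2 S\right)$ ($u{\left(S,E \right)} = \left(\left(- \frac{7}{2} - 2 S\right) + \frac{16}{3}\right) E = \left(\frac{11}{6} - 2 S\right) E = E \left(\frac{11}{6} - 2 S\right)$)
$R = \frac{i \sqrt{1362}}{3}$ ($R = \sqrt{-38 + \frac{4 \cdot 2 \left(11 - 96\right)}{6}} = \sqrt{-38 + \frac{1}{6} \cdot 8 \left(11 - 96\right)} = \sqrt{-38 + \frac{1}{6} \cdot 8 \left(-85\right)} = \sqrt{-38 - \frac{340}{3}} = \sqrt{- \frac{454}{3}} = \frac{i \sqrt{1362}}{3} \approx 12.302 i$)
$\left(-100\right) 111 + R = \left(-100\right) 111 + \frac{i \sqrt{1362}}{3} = -11100 + \frac{i \sqrt{1362}}{3}$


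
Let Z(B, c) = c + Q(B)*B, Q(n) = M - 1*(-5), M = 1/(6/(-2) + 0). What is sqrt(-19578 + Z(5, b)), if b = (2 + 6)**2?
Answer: 2*I*sqrt(43854)/3 ≈ 139.61*I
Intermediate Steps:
M = -1/3 (M = 1/(6*(-1/2) + 0) = 1/(-3 + 0) = 1/(-3) = -1/3 ≈ -0.33333)
Q(n) = 14/3 (Q(n) = -1/3 - 1*(-5) = -1/3 + 5 = 14/3)
b = 64 (b = 8**2 = 64)
Z(B, c) = c + 14*B/3
sqrt(-19578 + Z(5, b)) = sqrt(-19578 + (64 + (14/3)*5)) = sqrt(-19578 + (64 + 70/3)) = sqrt(-19578 + 262/3) = sqrt(-58472/3) = 2*I*sqrt(43854)/3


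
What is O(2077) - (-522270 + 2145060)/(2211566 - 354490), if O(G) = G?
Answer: 148289387/71426 ≈ 2076.1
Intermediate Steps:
O(2077) - (-522270 + 2145060)/(2211566 - 354490) = 2077 - (-522270 + 2145060)/(2211566 - 354490) = 2077 - 1622790/1857076 = 2077 - 1*62415/71426 = 2077 - 62415/71426 = 148289387/71426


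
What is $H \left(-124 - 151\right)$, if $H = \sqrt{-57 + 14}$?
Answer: $- 275 i \sqrt{43} \approx - 1803.3 i$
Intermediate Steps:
$H = i \sqrt{43}$ ($H = \sqrt{-43} = i \sqrt{43} \approx 6.5574 i$)
$H \left(-124 - 151\right) = i \sqrt{43} \left(-124 - 151\right) = i \sqrt{43} \left(-275\right) = - 275 i \sqrt{43}$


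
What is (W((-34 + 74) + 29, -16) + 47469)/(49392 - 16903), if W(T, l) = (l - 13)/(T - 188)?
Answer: 5648840/3866191 ≈ 1.4611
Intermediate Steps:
W(T, l) = (-13 + l)/(-188 + T)
(W((-34 + 74) + 29, -16) + 47469)/(49392 - 16903) = ((-13 - 16)/(-188 + ((-34 + 74) + 29)) + 47469)/(49392 - 16903) = (-29/(-188 + (40 + 29)) + 47469)/32489 = (-29/(-188 + 69) + 47469)*(1/32489) = (-29/(-119) + 47469)*(1/32489) = (-1/119*(-29) + 47469)*(1/32489) = (29/119 + 47469)*(1/32489) = (5648840/119)*(1/32489) = 5648840/3866191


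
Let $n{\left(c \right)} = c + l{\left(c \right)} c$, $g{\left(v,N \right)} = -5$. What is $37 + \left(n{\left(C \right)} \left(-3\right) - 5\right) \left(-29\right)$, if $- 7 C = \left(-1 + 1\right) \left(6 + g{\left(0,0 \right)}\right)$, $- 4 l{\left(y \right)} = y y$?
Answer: $182$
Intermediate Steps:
$l{\left(y \right)} = - \frac{y^{2}}{4}$ ($l{\left(y \right)} = - \frac{y y}{4} = - \frac{y^{2}}{4}$)
$C = 0$ ($C = - \frac{\left(-1 + 1\right) \left(6 - 5\right)}{7} = - \frac{0 \cdot 1}{7} = \left(- \frac{1}{7}\right) 0 = 0$)
$n{\left(c \right)} = c - \frac{c^{3}}{4}$ ($n{\left(c \right)} = c + - \frac{c^{2}}{4} c = c - \frac{c^{3}}{4}$)
$37 + \left(n{\left(C \right)} \left(-3\right) - 5\right) \left(-29\right) = 37 + \left(\left(0 - \frac{0^{3}}{4}\right) \left(-3\right) - 5\right) \left(-29\right) = 37 + \left(\left(0 - 0\right) \left(-3\right) - 5\right) \left(-29\right) = 37 + \left(\left(0 + 0\right) \left(-3\right) - 5\right) \left(-29\right) = 37 + \left(0 \left(-3\right) - 5\right) \left(-29\right) = 37 + \left(0 - 5\right) \left(-29\right) = 37 - -145 = 37 + 145 = 182$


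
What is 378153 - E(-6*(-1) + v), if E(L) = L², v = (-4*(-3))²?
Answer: 355653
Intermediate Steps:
v = 144 (v = 12² = 144)
378153 - E(-6*(-1) + v) = 378153 - (-6*(-1) + 144)² = 378153 - (6 + 144)² = 378153 - 1*150² = 378153 - 1*22500 = 378153 - 22500 = 355653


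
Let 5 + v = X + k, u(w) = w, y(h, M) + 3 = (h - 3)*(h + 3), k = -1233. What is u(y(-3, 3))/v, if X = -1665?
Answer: 3/2903 ≈ 0.0010334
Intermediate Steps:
y(h, M) = -3 + (-3 + h)*(3 + h) (y(h, M) = -3 + (h - 3)*(h + 3) = -3 + (-3 + h)*(3 + h))
v = -2903 (v = -5 + (-1665 - 1233) = -5 - 2898 = -2903)
u(y(-3, 3))/v = (-12 + (-3)²)/(-2903) = (-12 + 9)*(-1/2903) = -3*(-1/2903) = 3/2903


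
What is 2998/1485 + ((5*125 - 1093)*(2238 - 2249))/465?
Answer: 120518/9207 ≈ 13.090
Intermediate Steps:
2998/1485 + ((5*125 - 1093)*(2238 - 2249))/465 = 2998*(1/1485) + ((625 - 1093)*(-11))*(1/465) = 2998/1485 - 468*(-11)*(1/465) = 2998/1485 + 5148*(1/465) = 2998/1485 + 1716/155 = 120518/9207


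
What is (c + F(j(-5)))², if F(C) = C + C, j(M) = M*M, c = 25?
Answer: 5625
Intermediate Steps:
j(M) = M²
F(C) = 2*C
(c + F(j(-5)))² = (25 + 2*(-5)²)² = (25 + 2*25)² = (25 + 50)² = 75² = 5625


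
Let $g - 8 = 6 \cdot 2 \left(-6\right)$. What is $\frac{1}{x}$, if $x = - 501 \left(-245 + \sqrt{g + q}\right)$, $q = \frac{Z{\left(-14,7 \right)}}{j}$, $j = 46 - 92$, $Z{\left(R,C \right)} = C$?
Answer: $\frac{11270}{1384814601} + \frac{i \sqrt{135746}}{1384814601} \approx 8.1383 \cdot 10^{-6} + 2.6606 \cdot 10^{-7} i$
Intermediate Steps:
$j = -46$
$g = -64$ ($g = 8 + 6 \cdot 2 \left(-6\right) = 8 + 12 \left(-6\right) = 8 - 72 = -64$)
$q = - \frac{7}{46}$ ($q = \frac{7}{-46} = 7 \left(- \frac{1}{46}\right) = - \frac{7}{46} \approx -0.15217$)
$x = 122745 - \frac{501 i \sqrt{135746}}{46}$ ($x = - 501 \left(-245 + \sqrt{-64 - \frac{7}{46}}\right) = - 501 \left(-245 + \sqrt{- \frac{2951}{46}}\right) = - 501 \left(-245 + \frac{i \sqrt{135746}}{46}\right) = 122745 - \frac{501 i \sqrt{135746}}{46} \approx 1.2275 \cdot 10^{5} - 4012.8 i$)
$\frac{1}{x} = \frac{1}{122745 - \frac{501 i \sqrt{135746}}{46}}$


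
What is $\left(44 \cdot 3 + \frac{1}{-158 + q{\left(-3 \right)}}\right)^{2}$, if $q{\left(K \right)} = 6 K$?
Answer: $\frac{539679361}{30976} \approx 17423.0$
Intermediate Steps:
$\left(44 \cdot 3 + \frac{1}{-158 + q{\left(-3 \right)}}\right)^{2} = \left(44 \cdot 3 + \frac{1}{-158 + 6 \left(-3\right)}\right)^{2} = \left(132 + \frac{1}{-158 - 18}\right)^{2} = \left(132 + \frac{1}{-176}\right)^{2} = \left(132 - \frac{1}{176}\right)^{2} = \left(\frac{23231}{176}\right)^{2} = \frac{539679361}{30976}$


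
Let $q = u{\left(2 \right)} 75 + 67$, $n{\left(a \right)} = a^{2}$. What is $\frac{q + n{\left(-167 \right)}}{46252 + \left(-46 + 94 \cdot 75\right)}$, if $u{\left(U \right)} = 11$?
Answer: $\frac{28781}{53256} \approx 0.54043$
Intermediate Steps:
$q = 892$ ($q = 11 \cdot 75 + 67 = 825 + 67 = 892$)
$\frac{q + n{\left(-167 \right)}}{46252 + \left(-46 + 94 \cdot 75\right)} = \frac{892 + \left(-167\right)^{2}}{46252 + \left(-46 + 94 \cdot 75\right)} = \frac{892 + 27889}{46252 + \left(-46 + 7050\right)} = \frac{28781}{46252 + 7004} = \frac{28781}{53256}$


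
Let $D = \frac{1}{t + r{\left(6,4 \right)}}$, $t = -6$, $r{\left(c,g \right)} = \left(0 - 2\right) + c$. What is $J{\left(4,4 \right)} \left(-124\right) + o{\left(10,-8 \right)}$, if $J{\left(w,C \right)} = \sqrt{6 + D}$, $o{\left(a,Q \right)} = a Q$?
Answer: $-80 - 62 \sqrt{22} \approx -370.81$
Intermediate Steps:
$r{\left(c,g \right)} = -2 + c$
$o{\left(a,Q \right)} = Q a$
$D = - \frac{1}{2}$ ($D = \frac{1}{-6 + \left(-2 + 6\right)} = \frac{1}{-6 + 4} = \frac{1}{-2} = - \frac{1}{2} \approx -0.5$)
$J{\left(w,C \right)} = \frac{\sqrt{22}}{2}$ ($J{\left(w,C \right)} = \sqrt{6 - \frac{1}{2}} = \sqrt{\frac{11}{2}} = \frac{\sqrt{22}}{2}$)
$J{\left(4,4 \right)} \left(-124\right) + o{\left(10,-8 \right)} = \frac{\sqrt{22}}{2} \left(-124\right) - 80 = - 62 \sqrt{22} - 80 = -80 - 62 \sqrt{22}$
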